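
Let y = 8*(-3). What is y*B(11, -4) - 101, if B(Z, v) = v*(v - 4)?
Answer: -869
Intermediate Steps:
y = -24
B(Z, v) = v*(-4 + v)
y*B(11, -4) - 101 = -(-96)*(-4 - 4) - 101 = -(-96)*(-8) - 101 = -24*32 - 101 = -768 - 101 = -869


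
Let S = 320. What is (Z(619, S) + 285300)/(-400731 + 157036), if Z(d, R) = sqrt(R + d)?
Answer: -57060/48739 - sqrt(939)/243695 ≈ -1.1709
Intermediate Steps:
(Z(619, S) + 285300)/(-400731 + 157036) = (sqrt(320 + 619) + 285300)/(-400731 + 157036) = (sqrt(939) + 285300)/(-243695) = (285300 + sqrt(939))*(-1/243695) = -57060/48739 - sqrt(939)/243695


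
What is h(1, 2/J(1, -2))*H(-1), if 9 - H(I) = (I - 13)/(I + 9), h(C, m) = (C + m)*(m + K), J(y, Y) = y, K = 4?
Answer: 387/2 ≈ 193.50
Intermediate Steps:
h(C, m) = (4 + m)*(C + m) (h(C, m) = (C + m)*(m + 4) = (C + m)*(4 + m) = (4 + m)*(C + m))
H(I) = 9 - (-13 + I)/(9 + I) (H(I) = 9 - (I - 13)/(I + 9) = 9 - (-13 + I)/(9 + I))
h(1, 2/J(1, -2))*H(-1) = ((2/1)² + 4*1 + 4*(2/1) + 1*(2/1))*(2*(47 + 4*(-1))/(9 - 1)) = ((2*1)² + 4 + 4*(2*1) + 1*(2*1))*(2*(47 - 4)/8) = (2² + 4 + 4*2 + 1*2)*(2*(⅛)*43) = (4 + 4 + 8 + 2)*(43/4) = 18*(43/4) = 387/2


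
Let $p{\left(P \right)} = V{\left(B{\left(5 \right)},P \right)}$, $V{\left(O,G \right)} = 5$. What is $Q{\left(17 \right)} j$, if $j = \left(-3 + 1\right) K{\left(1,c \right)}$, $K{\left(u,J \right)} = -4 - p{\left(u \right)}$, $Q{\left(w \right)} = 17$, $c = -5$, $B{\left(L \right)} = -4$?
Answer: $306$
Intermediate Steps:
$p{\left(P \right)} = 5$
$K{\left(u,J \right)} = -9$ ($K{\left(u,J \right)} = -4 - 5 = -9$)
$j = 18$ ($j = \left(-3 + 1\right) \left(-9\right) = \left(-2\right) \left(-9\right) = 18$)
$Q{\left(17 \right)} j = 17 \cdot 18 = 306$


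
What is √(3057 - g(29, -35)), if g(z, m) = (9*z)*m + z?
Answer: √12163 ≈ 110.29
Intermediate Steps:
g(z, m) = z + 9*m*z (g(z, m) = 9*m*z + z = z + 9*m*z)
√(3057 - g(29, -35)) = √(3057 - 29*(1 + 9*(-35))) = √(3057 - 29*(1 - 315)) = √(3057 - 29*(-314)) = √(3057 - 1*(-9106)) = √(3057 + 9106) = √12163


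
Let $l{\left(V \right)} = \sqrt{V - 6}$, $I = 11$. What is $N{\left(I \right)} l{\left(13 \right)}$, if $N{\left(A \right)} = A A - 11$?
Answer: $110 \sqrt{7} \approx 291.03$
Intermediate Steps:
$N{\left(A \right)} = -11 + A^{2}$ ($N{\left(A \right)} = A^{2} - 11 = -11 + A^{2}$)
$l{\left(V \right)} = \sqrt{-6 + V}$
$N{\left(I \right)} l{\left(13 \right)} = \left(-11 + 11^{2}\right) \sqrt{-6 + 13} = \left(-11 + 121\right) \sqrt{7} = 110 \sqrt{7}$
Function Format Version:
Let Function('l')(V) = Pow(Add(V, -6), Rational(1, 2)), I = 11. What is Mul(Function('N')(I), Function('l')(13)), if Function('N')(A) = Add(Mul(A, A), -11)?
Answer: Mul(110, Pow(7, Rational(1, 2))) ≈ 291.03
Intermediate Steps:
Function('N')(A) = Add(-11, Pow(A, 2)) (Function('N')(A) = Add(Pow(A, 2), -11) = Add(-11, Pow(A, 2)))
Function('l')(V) = Pow(Add(-6, V), Rational(1, 2))
Mul(Function('N')(I), Function('l')(13)) = Mul(Add(-11, Pow(11, 2)), Pow(Add(-6, 13), Rational(1, 2))) = Mul(Add(-11, 121), Pow(7, Rational(1, 2))) = Mul(110, Pow(7, Rational(1, 2)))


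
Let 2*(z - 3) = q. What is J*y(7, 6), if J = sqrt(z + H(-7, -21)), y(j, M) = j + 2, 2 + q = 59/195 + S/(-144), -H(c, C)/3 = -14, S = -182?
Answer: 3*sqrt(27246115)/260 ≈ 60.228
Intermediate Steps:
H(c, C) = 42 (H(c, C) = -3*(-14) = 42)
q = -2029/4680 (q = -2 + (59/195 - 182/(-144)) = -2 + (59*(1/195) - 182*(-1/144)) = -2 + (59/195 + 91/72) = -2 + 7331/4680 = -2029/4680 ≈ -0.43355)
y(j, M) = 2 + j
z = 26051/9360 (z = 3 + (1/2)*(-2029/4680) = 3 - 2029/9360 = 26051/9360 ≈ 2.7832)
J = sqrt(27246115)/780 (J = sqrt(26051/9360 + 42) = sqrt(419171/9360) = sqrt(27246115)/780 ≈ 6.6920)
J*y(7, 6) = (sqrt(27246115)/780)*(2 + 7) = (sqrt(27246115)/780)*9 = 3*sqrt(27246115)/260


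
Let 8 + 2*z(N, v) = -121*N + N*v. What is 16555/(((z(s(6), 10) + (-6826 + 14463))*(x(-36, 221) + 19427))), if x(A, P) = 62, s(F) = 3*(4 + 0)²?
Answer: 16555/96840841 ≈ 0.00017095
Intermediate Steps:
s(F) = 48 (s(F) = 3*4² = 3*16 = 48)
z(N, v) = -4 - 121*N/2 + N*v/2 (z(N, v) = -4 + (-121*N + N*v)/2 = -4 + (-121*N/2 + N*v/2) = -4 - 121*N/2 + N*v/2)
16555/(((z(s(6), 10) + (-6826 + 14463))*(x(-36, 221) + 19427))) = 16555/((((-4 - 121/2*48 + (½)*48*10) + (-6826 + 14463))*(62 + 19427))) = 16555/((((-4 - 2904 + 240) + 7637)*19489)) = 16555/(((-2668 + 7637)*19489)) = 16555/((4969*19489)) = 16555/96840841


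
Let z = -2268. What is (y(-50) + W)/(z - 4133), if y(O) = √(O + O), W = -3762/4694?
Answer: 1881/15023147 - 10*I/6401 ≈ 0.00012521 - 0.0015623*I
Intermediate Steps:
W = -1881/2347 (W = -3762*1/4694 = -1881/2347 ≈ -0.80145)
y(O) = √2*√O (y(O) = √(2*O) = √2*√O)
(y(-50) + W)/(z - 4133) = (√2*√(-50) - 1881/2347)/(-2268 - 4133) = (√2*(5*I*√2) - 1881/2347)/(-6401) = (10*I - 1881/2347)*(-1/6401) = (-1881/2347 + 10*I)*(-1/6401) = 1881/15023147 - 10*I/6401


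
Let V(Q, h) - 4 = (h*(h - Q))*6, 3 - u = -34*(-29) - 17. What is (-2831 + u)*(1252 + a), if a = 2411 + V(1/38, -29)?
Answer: -628912298/19 ≈ -3.3101e+7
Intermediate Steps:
u = -966 (u = 3 - (-34*(-29) - 17) = 3 - (986 - 17) = 3 - 1*969 = 3 - 969 = -966)
V(Q, h) = 4 + 6*h*(h - Q) (V(Q, h) = 4 + (h*(h - Q))*6 = 4 + 6*h*(h - Q))
a = 141846/19 (a = 2411 + (4 + 6*(-29)² - 6*(-29)/38) = 2411 + (4 + 6*841 - 6*1/38*(-29)) = 2411 + (4 + 5046 + 87/19) = 2411 + 96037/19 = 141846/19 ≈ 7465.6)
(-2831 + u)*(1252 + a) = (-2831 - 966)*(1252 + 141846/19) = -3797*165634/19 = -628912298/19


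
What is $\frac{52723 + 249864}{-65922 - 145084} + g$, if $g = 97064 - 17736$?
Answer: $\frac{16738381381}{211006} \approx 79327.0$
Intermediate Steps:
$g = 79328$ ($g = 97064 - 17736 = 79328$)
$\frac{52723 + 249864}{-65922 - 145084} + g = \frac{52723 + 249864}{-65922 - 145084} + 79328 = \frac{302587}{-211006} + 79328 = 302587 \left(- \frac{1}{211006}\right) + 79328 = - \frac{302587}{211006} + 79328 = \frac{16738381381}{211006}$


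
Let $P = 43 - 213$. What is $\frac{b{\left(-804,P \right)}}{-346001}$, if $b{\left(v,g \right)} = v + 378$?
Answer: $\frac{426}{346001} \approx 0.0012312$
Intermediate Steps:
$P = -170$ ($P = 43 - 213 = -170$)
$b{\left(v,g \right)} = 378 + v$
$\frac{b{\left(-804,P \right)}}{-346001} = \frac{378 - 804}{-346001} = \left(-426\right) \left(- \frac{1}{346001}\right) = \frac{426}{346001}$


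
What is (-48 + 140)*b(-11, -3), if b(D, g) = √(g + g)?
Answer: 92*I*√6 ≈ 225.35*I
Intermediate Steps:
b(D, g) = √2*√g (b(D, g) = √(2*g) = √2*√g)
(-48 + 140)*b(-11, -3) = (-48 + 140)*(√2*√(-3)) = 92*(√2*(I*√3)) = 92*(I*√6) = 92*I*√6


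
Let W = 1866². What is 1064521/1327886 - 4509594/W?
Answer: -31689047989/64217230903 ≈ -0.49347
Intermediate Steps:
W = 3481956
1064521/1327886 - 4509594/W = 1064521/1327886 - 4509594/3481956 = 1064521*(1/1327886) - 4509594*1/3481956 = 1064521/1327886 - 250533/193442 = -31689047989/64217230903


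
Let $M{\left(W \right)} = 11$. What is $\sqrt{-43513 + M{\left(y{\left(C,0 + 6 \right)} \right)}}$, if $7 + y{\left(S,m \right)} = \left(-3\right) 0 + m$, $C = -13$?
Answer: $i \sqrt{43502} \approx 208.57 i$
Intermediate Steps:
$y{\left(S,m \right)} = -7 + m$ ($y{\left(S,m \right)} = -7 + \left(\left(-3\right) 0 + m\right) = -7 + \left(0 + m\right) = -7 + m$)
$\sqrt{-43513 + M{\left(y{\left(C,0 + 6 \right)} \right)}} = \sqrt{-43513 + 11} = \sqrt{-43502} = i \sqrt{43502}$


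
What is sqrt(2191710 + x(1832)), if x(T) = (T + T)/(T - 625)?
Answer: 79*sqrt(511615918)/1207 ≈ 1480.4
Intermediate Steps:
x(T) = 2*T/(-625 + T) (x(T) = (2*T)/(-625 + T) = 2*T/(-625 + T))
sqrt(2191710 + x(1832)) = sqrt(2191710 + 2*1832/(-625 + 1832)) = sqrt(2191710 + 2*1832/1207) = sqrt(2191710 + 2*1832*(1/1207)) = sqrt(2191710 + 3664/1207) = sqrt(2645397634/1207) = 79*sqrt(511615918)/1207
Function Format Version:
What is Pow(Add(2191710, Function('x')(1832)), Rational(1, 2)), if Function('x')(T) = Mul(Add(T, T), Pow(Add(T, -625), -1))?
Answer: Mul(Rational(79, 1207), Pow(511615918, Rational(1, 2))) ≈ 1480.4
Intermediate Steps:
Function('x')(T) = Mul(2, T, Pow(Add(-625, T), -1)) (Function('x')(T) = Mul(Mul(2, T), Pow(Add(-625, T), -1)) = Mul(2, T, Pow(Add(-625, T), -1)))
Pow(Add(2191710, Function('x')(1832)), Rational(1, 2)) = Pow(Add(2191710, Mul(2, 1832, Pow(Add(-625, 1832), -1))), Rational(1, 2)) = Pow(Add(2191710, Mul(2, 1832, Pow(1207, -1))), Rational(1, 2)) = Pow(Add(2191710, Mul(2, 1832, Rational(1, 1207))), Rational(1, 2)) = Pow(Add(2191710, Rational(3664, 1207)), Rational(1, 2)) = Pow(Rational(2645397634, 1207), Rational(1, 2)) = Mul(Rational(79, 1207), Pow(511615918, Rational(1, 2)))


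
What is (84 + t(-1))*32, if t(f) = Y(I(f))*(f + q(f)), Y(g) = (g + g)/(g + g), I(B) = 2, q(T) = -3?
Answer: 2560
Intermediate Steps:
Y(g) = 1 (Y(g) = (2*g)/((2*g)) = (2*g)*(1/(2*g)) = 1)
t(f) = -3 + f (t(f) = 1*(f - 3) = 1*(-3 + f) = -3 + f)
(84 + t(-1))*32 = (84 + (-3 - 1))*32 = (84 - 4)*32 = 80*32 = 2560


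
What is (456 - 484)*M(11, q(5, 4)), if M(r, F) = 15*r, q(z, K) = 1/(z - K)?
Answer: -4620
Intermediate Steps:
(456 - 484)*M(11, q(5, 4)) = (456 - 484)*(15*11) = -28*165 = -4620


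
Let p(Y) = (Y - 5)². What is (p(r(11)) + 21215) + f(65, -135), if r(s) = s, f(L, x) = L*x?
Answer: 12476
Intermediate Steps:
p(Y) = (-5 + Y)²
(p(r(11)) + 21215) + f(65, -135) = ((-5 + 11)² + 21215) + 65*(-135) = (6² + 21215) - 8775 = (36 + 21215) - 8775 = 21251 - 8775 = 12476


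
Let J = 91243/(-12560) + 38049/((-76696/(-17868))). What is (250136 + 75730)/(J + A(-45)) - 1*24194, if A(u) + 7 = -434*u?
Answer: -27546485377708442/1139107417053 ≈ -24183.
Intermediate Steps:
A(u) = -7 - 434*u
J = 1066504718599/120412720 (J = 91243*(-1/12560) + 38049/((-76696*(-1/17868))) = -91243/12560 + 38049/(19174/4467) = -91243/12560 + 38049*(4467/19174) = -91243/12560 + 169964883/19174 = 1066504718599/120412720 ≈ 8857.1)
(250136 + 75730)/(J + A(-45)) - 1*24194 = (250136 + 75730)/(1066504718599/120412720 + (-7 - 434*(-45))) - 1*24194 = 325866/(1066504718599/120412720 + (-7 + 19530)) - 24194 = 325866/(1066504718599/120412720 + 19523) - 24194 = 325866/(3417322251159/120412720) - 24194 = 325866*(120412720/3417322251159) - 24194 = 13079470471840/1139107417053 - 24194 = -27546485377708442/1139107417053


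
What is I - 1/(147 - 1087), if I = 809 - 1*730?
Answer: 74261/940 ≈ 79.001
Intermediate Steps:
I = 79 (I = 809 - 730 = 79)
I - 1/(147 - 1087) = 79 - 1/(147 - 1087) = 79 - 1/(-940) = 79 - 1*(-1/940) = 79 + 1/940 = 74261/940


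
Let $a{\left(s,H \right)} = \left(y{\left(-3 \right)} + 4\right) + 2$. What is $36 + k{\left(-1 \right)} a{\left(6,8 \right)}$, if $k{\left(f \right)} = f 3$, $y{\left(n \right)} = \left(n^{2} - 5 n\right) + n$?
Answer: $-45$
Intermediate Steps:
$y{\left(n \right)} = n^{2} - 4 n$
$k{\left(f \right)} = 3 f$
$a{\left(s,H \right)} = 27$ ($a{\left(s,H \right)} = \left(- 3 \left(-4 - 3\right) + 4\right) + 2 = \left(\left(-3\right) \left(-7\right) + 4\right) + 2 = \left(21 + 4\right) + 2 = 25 + 2 = 27$)
$36 + k{\left(-1 \right)} a{\left(6,8 \right)} = 36 + 3 \left(-1\right) 27 = 36 - 81 = -45$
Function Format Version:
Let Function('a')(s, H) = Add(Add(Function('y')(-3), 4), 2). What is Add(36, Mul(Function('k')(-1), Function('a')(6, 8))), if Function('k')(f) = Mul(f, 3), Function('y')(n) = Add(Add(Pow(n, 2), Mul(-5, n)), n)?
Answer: -45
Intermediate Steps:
Function('y')(n) = Add(Pow(n, 2), Mul(-4, n))
Function('k')(f) = Mul(3, f)
Function('a')(s, H) = 27 (Function('a')(s, H) = Add(Add(Mul(-3, Add(-4, -3)), 4), 2) = Add(Add(Mul(-3, -7), 4), 2) = Add(Add(21, 4), 2) = Add(25, 2) = 27)
Add(36, Mul(Function('k')(-1), Function('a')(6, 8))) = Add(36, Mul(Mul(3, -1), 27)) = Add(36, Mul(-3, 27)) = Add(36, -81) = -45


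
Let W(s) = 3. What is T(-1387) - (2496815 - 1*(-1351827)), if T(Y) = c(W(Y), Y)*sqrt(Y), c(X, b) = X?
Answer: -3848642 + 3*I*sqrt(1387) ≈ -3.8486e+6 + 111.73*I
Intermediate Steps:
T(Y) = 3*sqrt(Y)
T(-1387) - (2496815 - 1*(-1351827)) = 3*sqrt(-1387) - (2496815 - 1*(-1351827)) = 3*(I*sqrt(1387)) - (2496815 + 1351827) = 3*I*sqrt(1387) - 1*3848642 = 3*I*sqrt(1387) - 3848642 = -3848642 + 3*I*sqrt(1387)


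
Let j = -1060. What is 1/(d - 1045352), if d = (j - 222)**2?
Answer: 1/598172 ≈ 1.6718e-6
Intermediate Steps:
d = 1643524 (d = (-1060 - 222)**2 = (-1282)**2 = 1643524)
1/(d - 1045352) = 1/(1643524 - 1045352) = 1/598172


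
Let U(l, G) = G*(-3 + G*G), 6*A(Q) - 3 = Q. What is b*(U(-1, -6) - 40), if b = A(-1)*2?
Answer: -476/3 ≈ -158.67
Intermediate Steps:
A(Q) = ½ + Q/6
U(l, G) = G*(-3 + G²)
b = ⅔ (b = (½ + (⅙)*(-1))*2 = (½ - ⅙)*2 = (⅓)*2 = ⅔ ≈ 0.66667)
b*(U(-1, -6) - 40) = 2*(-6*(-3 + (-6)²) - 40)/3 = 2*(-6*(-3 + 36) - 40)/3 = 2*(-6*33 - 40)/3 = 2*(-198 - 40)/3 = (⅔)*(-238) = -476/3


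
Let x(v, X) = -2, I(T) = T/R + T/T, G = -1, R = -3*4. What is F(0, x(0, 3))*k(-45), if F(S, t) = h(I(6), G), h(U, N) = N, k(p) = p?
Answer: 45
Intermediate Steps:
R = -12
I(T) = 1 - T/12 (I(T) = T/(-12) + T/T = T*(-1/12) + 1 = -T/12 + 1 = 1 - T/12)
F(S, t) = -1
F(0, x(0, 3))*k(-45) = -1*(-45) = 45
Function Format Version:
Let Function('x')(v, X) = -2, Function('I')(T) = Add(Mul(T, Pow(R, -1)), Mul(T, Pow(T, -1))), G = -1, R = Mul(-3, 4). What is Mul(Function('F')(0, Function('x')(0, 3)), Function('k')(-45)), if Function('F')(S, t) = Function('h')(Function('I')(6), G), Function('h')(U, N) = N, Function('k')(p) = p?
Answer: 45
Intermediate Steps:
R = -12
Function('I')(T) = Add(1, Mul(Rational(-1, 12), T)) (Function('I')(T) = Add(Mul(T, Pow(-12, -1)), Mul(T, Pow(T, -1))) = Add(Mul(T, Rational(-1, 12)), 1) = Add(Mul(Rational(-1, 12), T), 1) = Add(1, Mul(Rational(-1, 12), T)))
Function('F')(S, t) = -1
Mul(Function('F')(0, Function('x')(0, 3)), Function('k')(-45)) = Mul(-1, -45) = 45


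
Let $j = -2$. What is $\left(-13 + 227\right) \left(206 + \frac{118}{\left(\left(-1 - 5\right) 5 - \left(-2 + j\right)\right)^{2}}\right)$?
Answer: $\frac{7456509}{169} \approx 44121.0$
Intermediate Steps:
$\left(-13 + 227\right) \left(206 + \frac{118}{\left(\left(-1 - 5\right) 5 - \left(-2 + j\right)\right)^{2}}\right) = \left(-13 + 227\right) \left(206 + \frac{118}{\left(\left(-1 - 5\right) 5 + \left(2 - -2\right)\right)^{2}}\right) = 214 \left(206 + \frac{118}{\left(\left(-6\right) 5 + \left(2 + 2\right)\right)^{2}}\right) = 214 \left(206 + \frac{118}{\left(-30 + 4\right)^{2}}\right) = 214 \left(206 + \frac{118}{\left(-26\right)^{2}}\right) = 214 \left(206 + \frac{118}{676}\right) = 214 \left(206 + 118 \cdot \frac{1}{676}\right) = 214 \left(206 + \frac{59}{338}\right) = 214 \cdot \frac{69687}{338} = \frac{7456509}{169}$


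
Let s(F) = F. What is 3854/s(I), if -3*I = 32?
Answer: -5781/16 ≈ -361.31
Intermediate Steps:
I = -32/3 (I = -⅓*32 = -32/3 ≈ -10.667)
3854/s(I) = 3854/(-32/3) = 3854*(-3/32) = -5781/16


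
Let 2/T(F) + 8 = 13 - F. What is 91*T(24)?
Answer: -182/19 ≈ -9.5789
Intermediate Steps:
T(F) = 2/(5 - F) (T(F) = 2/(-8 + (13 - F)) = 2/(5 - F))
91*T(24) = 91*(-2/(-5 + 24)) = 91*(-2/19) = -182/19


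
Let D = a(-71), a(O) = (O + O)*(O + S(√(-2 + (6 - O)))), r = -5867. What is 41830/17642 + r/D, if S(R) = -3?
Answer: 168022013/92691068 ≈ 1.8127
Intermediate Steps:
a(O) = 2*O*(-3 + O) (a(O) = (O + O)*(O - 3) = (2*O)*(-3 + O) = 2*O*(-3 + O))
D = 10508 (D = 2*(-71)*(-3 - 71) = 2*(-71)*(-74) = 10508)
41830/17642 + r/D = 41830/17642 - 5867/10508 = 41830*(1/17642) - 5867*1/10508 = 20915/8821 - 5867/10508 = 168022013/92691068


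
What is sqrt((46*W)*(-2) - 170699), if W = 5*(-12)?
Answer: 7*I*sqrt(3371) ≈ 406.42*I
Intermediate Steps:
W = -60
sqrt((46*W)*(-2) - 170699) = sqrt((46*(-60))*(-2) - 170699) = sqrt(-2760*(-2) - 170699) = sqrt(5520 - 170699) = sqrt(-165179) = 7*I*sqrt(3371)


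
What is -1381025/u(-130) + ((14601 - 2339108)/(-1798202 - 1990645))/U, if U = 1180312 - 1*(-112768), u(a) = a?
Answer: 676603130932671491/63690669623880 ≈ 10623.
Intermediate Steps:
U = 1293080 (U = 1180312 + 112768 = 1293080)
-1381025/u(-130) + ((14601 - 2339108)/(-1798202 - 1990645))/U = -1381025/(-130) + ((14601 - 2339108)/(-1798202 - 1990645))/1293080 = -1381025*(-1/130) - 2324507/(-3788847)*(1/1293080) = 276205/26 - 2324507*(-1/3788847)*(1/1293080) = 276205/26 + (2324507/3788847)*(1/1293080) = 276205/26 + 2324507/4899282278760 = 676603130932671491/63690669623880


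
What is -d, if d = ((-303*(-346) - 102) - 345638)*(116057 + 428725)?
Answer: 131239073364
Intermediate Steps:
d = -131239073364 (d = ((104838 - 102) - 345638)*544782 = (104736 - 345638)*544782 = -240902*544782 = -131239073364)
-d = -1*(-131239073364) = 131239073364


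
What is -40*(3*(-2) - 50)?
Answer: 2240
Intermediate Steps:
-40*(3*(-2) - 50) = -40*(-6 - 50) = -40*(-56) = 2240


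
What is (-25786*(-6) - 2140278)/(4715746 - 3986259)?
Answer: -42246/15521 ≈ -2.7219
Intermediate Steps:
(-25786*(-6) - 2140278)/(4715746 - 3986259) = (154716 - 2140278)/729487 = -1985562*1/729487 = -42246/15521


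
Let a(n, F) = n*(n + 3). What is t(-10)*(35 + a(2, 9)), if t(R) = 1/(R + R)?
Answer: -9/4 ≈ -2.2500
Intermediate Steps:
a(n, F) = n*(3 + n)
t(R) = 1/(2*R)
t(-10)*(35 + a(2, 9)) = ((½)/(-10))*(35 + 2*(3 + 2)) = ((½)*(-⅒))*(35 + 2*5) = -(35 + 10)/20 = -1/20*45 = -9/4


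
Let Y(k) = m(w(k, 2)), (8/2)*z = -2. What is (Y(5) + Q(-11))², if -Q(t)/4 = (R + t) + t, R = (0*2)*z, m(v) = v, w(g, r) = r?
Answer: 8100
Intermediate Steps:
z = -½ (z = (¼)*(-2) = -½ ≈ -0.50000)
R = 0 (R = (0*2)*(-½) = 0*(-½) = 0)
Y(k) = 2
Q(t) = -8*t (Q(t) = -4*((0 + t) + t) = -4*(t + t) = -8*t)
(Y(5) + Q(-11))² = (2 - 8*(-11))² = (2 + 88)² = 90² = 8100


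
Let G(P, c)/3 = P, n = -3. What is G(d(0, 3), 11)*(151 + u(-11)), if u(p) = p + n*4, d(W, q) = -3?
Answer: -1152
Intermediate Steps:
G(P, c) = 3*P
u(p) = -12 + p (u(p) = p - 3*4 = p - 12 = -12 + p)
G(d(0, 3), 11)*(151 + u(-11)) = (3*(-3))*(151 + (-12 - 11)) = -9*(151 - 23) = -9*128 = -1152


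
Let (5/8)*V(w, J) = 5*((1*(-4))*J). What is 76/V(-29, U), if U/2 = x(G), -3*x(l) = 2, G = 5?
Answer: 57/32 ≈ 1.7813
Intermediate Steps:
x(l) = -⅔ (x(l) = -⅓*2 = -⅔)
U = -4/3 (U = 2*(-⅔) = -4/3 ≈ -1.3333)
V(w, J) = -32*J (V(w, J) = 8*(5*((1*(-4))*J))/5 = 8*(5*(-4*J))/5 = 8*(-20*J)/5 = -32*J)
76/V(-29, U) = 76/((-32*(-4/3))) = 76/(128/3) = 76*(3/128) = 57/32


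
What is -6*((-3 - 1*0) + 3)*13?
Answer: 0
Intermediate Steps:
-6*((-3 - 1*0) + 3)*13 = -6*((-3 + 0) + 3)*13 = -6*(-3 + 3)*13 = -6*0*13 = 0*13 = 0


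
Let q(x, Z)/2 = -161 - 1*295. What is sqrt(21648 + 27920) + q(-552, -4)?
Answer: -912 + 4*sqrt(3098) ≈ -689.36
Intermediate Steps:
q(x, Z) = -912 (q(x, Z) = 2*(-161 - 1*295) = 2*(-161 - 295) = 2*(-456) = -912)
sqrt(21648 + 27920) + q(-552, -4) = sqrt(21648 + 27920) - 912 = sqrt(49568) - 912 = 4*sqrt(3098) - 912 = -912 + 4*sqrt(3098)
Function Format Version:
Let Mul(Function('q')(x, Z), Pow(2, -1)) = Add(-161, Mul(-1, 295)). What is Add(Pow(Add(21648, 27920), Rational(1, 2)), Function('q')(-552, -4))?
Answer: Add(-912, Mul(4, Pow(3098, Rational(1, 2)))) ≈ -689.36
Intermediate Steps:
Function('q')(x, Z) = -912 (Function('q')(x, Z) = Mul(2, Add(-161, Mul(-1, 295))) = Mul(2, Add(-161, -295)) = Mul(2, -456) = -912)
Add(Pow(Add(21648, 27920), Rational(1, 2)), Function('q')(-552, -4)) = Add(Pow(Add(21648, 27920), Rational(1, 2)), -912) = Add(Pow(49568, Rational(1, 2)), -912) = Add(Mul(4, Pow(3098, Rational(1, 2))), -912) = Add(-912, Mul(4, Pow(3098, Rational(1, 2))))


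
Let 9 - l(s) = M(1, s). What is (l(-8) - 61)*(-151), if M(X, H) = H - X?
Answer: 6493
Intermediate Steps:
l(s) = 10 - s (l(s) = 9 - (s - 1*1) = 9 - (s - 1) = 9 - (-1 + s) = 9 + (1 - s) = 10 - s)
(l(-8) - 61)*(-151) = ((10 - 1*(-8)) - 61)*(-151) = ((10 + 8) - 61)*(-151) = (18 - 61)*(-151) = -43*(-151) = 6493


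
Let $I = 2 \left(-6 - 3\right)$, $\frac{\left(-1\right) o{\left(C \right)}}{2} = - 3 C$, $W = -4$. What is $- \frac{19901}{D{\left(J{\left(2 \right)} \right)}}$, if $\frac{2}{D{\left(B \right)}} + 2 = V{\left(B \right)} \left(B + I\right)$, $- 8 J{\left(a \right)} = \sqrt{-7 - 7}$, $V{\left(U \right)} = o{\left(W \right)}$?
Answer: $-4278715 - \frac{59703 i \sqrt{14}}{2} \approx -4.2787 \cdot 10^{6} - 1.1169 \cdot 10^{5} i$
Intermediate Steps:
$o{\left(C \right)} = 6 C$ ($o{\left(C \right)} = - 2 \left(- 3 C\right) = 6 C$)
$V{\left(U \right)} = -24$ ($V{\left(U \right)} = 6 \left(-4\right) = -24$)
$I = -18$ ($I = 2 \left(-9\right) = -18$)
$J{\left(a \right)} = - \frac{i \sqrt{14}}{8}$ ($J{\left(a \right)} = - \frac{\sqrt{-7 - 7}}{8} = - \frac{\sqrt{-14}}{8} = - \frac{i \sqrt{14}}{8}$)
$D{\left(B \right)} = \frac{2}{430 - 24 B}$ ($D{\left(B \right)} = \frac{2}{-2 - 24 \left(B - 18\right)} = \frac{2}{-2 - 24 \left(-18 + B\right)} = \frac{2}{-2 - \left(-432 + 24 B\right)} = \frac{2}{430 - 24 B}$)
$- \frac{19901}{D{\left(J{\left(2 \right)} \right)}} = - \frac{19901}{\left(-1\right) \frac{1}{-215 + 12 \left(- \frac{i \sqrt{14}}{8}\right)}} = - \frac{19901}{\left(-1\right) \frac{1}{-215 - \frac{3 i \sqrt{14}}{2}}} = - 19901 \left(215 + \frac{3 i \sqrt{14}}{2}\right) = -4278715 - \frac{59703 i \sqrt{14}}{2}$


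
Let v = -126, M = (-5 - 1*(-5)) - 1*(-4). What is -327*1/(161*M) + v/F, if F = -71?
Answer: 57927/45724 ≈ 1.2669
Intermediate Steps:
M = 4 (M = (-5 + 5) + 4 = 0 + 4 = 4)
-327*1/(161*M) + v/F = -327/(161*4) - 126/(-71) = -327/644 - 126*(-1/71) = -327*1/644 + 126/71 = -327/644 + 126/71 = 57927/45724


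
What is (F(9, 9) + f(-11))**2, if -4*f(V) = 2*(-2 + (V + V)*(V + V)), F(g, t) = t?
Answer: 53824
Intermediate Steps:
f(V) = 1 - 2*V**2 (f(V) = -(-2 + (V + V)*(V + V))/2 = -(-2 + (2*V)*(2*V))/2 = -(-2 + 4*V**2)/2 = -(-4 + 8*V**2)/4 = 1 - 2*V**2)
(F(9, 9) + f(-11))**2 = (9 + (1 - 2*(-11)**2))**2 = (9 + (1 - 2*121))**2 = (9 + (1 - 242))**2 = (9 - 241)**2 = (-232)**2 = 53824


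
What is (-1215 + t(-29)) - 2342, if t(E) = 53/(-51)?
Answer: -181460/51 ≈ -3558.0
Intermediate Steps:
t(E) = -53/51 (t(E) = 53*(-1/51) = -53/51)
(-1215 + t(-29)) - 2342 = (-1215 - 53/51) - 2342 = -62018/51 - 2342 = -181460/51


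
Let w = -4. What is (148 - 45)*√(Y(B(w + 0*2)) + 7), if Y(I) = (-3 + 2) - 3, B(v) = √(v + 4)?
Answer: 103*√3 ≈ 178.40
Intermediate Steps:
B(v) = √(4 + v)
Y(I) = -4 (Y(I) = -1 - 3 = -4)
(148 - 45)*√(Y(B(w + 0*2)) + 7) = (148 - 45)*√(-4 + 7) = 103*√3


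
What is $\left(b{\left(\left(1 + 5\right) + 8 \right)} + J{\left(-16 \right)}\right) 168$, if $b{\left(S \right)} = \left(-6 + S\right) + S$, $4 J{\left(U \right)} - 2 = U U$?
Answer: $14532$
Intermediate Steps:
$J{\left(U \right)} = \frac{1}{2} + \frac{U^{2}}{4}$ ($J{\left(U \right)} = \frac{1}{2} + \frac{U U}{4} = \frac{1}{2} + \frac{U^{2}}{4}$)
$b{\left(S \right)} = -6 + 2 S$
$\left(b{\left(\left(1 + 5\right) + 8 \right)} + J{\left(-16 \right)}\right) 168 = \left(\left(-6 + 2 \left(\left(1 + 5\right) + 8\right)\right) + \left(\frac{1}{2} + \frac{\left(-16\right)^{2}}{4}\right)\right) 168 = \left(\left(-6 + 2 \left(6 + 8\right)\right) + \left(\frac{1}{2} + \frac{1}{4} \cdot 256\right)\right) 168 = \left(\left(-6 + 2 \cdot 14\right) + \left(\frac{1}{2} + 64\right)\right) 168 = \left(\left(-6 + 28\right) + \frac{129}{2}\right) 168 = \left(22 + \frac{129}{2}\right) 168 = \frac{173}{2} \cdot 168 = 14532$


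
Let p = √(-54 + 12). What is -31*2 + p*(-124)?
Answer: -62 - 124*I*√42 ≈ -62.0 - 803.61*I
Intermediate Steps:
p = I*√42 (p = √(-42) = I*√42 ≈ 6.4807*I)
-31*2 + p*(-124) = -31*2 + (I*√42)*(-124) = -62 - 124*I*√42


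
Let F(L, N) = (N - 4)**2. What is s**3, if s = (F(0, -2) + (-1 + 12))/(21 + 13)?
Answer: 103823/39304 ≈ 2.6415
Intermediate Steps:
F(L, N) = (-4 + N)**2
s = 47/34 (s = ((-4 - 2)**2 + (-1 + 12))/(21 + 13) = ((-6)**2 + 11)/34 = (36 + 11)*(1/34) = 47*(1/34) = 47/34 ≈ 1.3824)
s**3 = (47/34)**3 = 103823/39304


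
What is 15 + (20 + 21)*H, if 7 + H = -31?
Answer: -1543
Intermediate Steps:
H = -38 (H = -7 - 31 = -38)
15 + (20 + 21)*H = 15 + (20 + 21)*(-38) = 15 + 41*(-38) = 15 - 1558 = -1543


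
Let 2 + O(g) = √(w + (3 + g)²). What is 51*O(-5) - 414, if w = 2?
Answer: -516 + 51*√6 ≈ -391.08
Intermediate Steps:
O(g) = -2 + √(2 + (3 + g)²)
51*O(-5) - 414 = 51*(-2 + √(2 + (3 - 5)²)) - 414 = 51*(-2 + √(2 + (-2)²)) - 414 = 51*(-2 + √(2 + 4)) - 414 = 51*(-2 + √6) - 414 = (-102 + 51*√6) - 414 = -516 + 51*√6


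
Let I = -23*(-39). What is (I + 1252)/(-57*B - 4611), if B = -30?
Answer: -2149/2901 ≈ -0.74078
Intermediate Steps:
I = 897
(I + 1252)/(-57*B - 4611) = (897 + 1252)/(-57*(-30) - 4611) = 2149/(1710 - 4611) = 2149/(-2901) = 2149*(-1/2901) = -2149/2901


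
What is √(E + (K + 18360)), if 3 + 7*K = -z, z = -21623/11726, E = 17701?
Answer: √242958242180654/82082 ≈ 189.90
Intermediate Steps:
z = -21623/11726 (z = -21623*1/11726 = -21623/11726 ≈ -1.8440)
K = -13555/82082 (K = -3/7 + (-1*(-21623/11726))/7 = -3/7 + (⅐)*(21623/11726) = -3/7 + 3089/11726 = -13555/82082 ≈ -0.16514)
√(E + (K + 18360)) = √(17701 + (-13555/82082 + 18360)) = √(17701 + 1507011965/82082) = √(2959945447/82082) = √242958242180654/82082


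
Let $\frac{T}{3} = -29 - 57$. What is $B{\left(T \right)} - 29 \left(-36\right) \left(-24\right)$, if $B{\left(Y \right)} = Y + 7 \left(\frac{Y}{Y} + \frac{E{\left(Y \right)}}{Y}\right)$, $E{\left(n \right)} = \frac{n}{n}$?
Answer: $- \frac{6529213}{258} \approx -25307.0$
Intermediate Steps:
$T = -258$ ($T = 3 \left(-29 - 57\right) = 3 \left(-86\right) = -258$)
$E{\left(n \right)} = 1$
$B{\left(Y \right)} = 7 + Y + \frac{7}{Y}$ ($B{\left(Y \right)} = Y + 7 \left(\frac{Y}{Y} + 1 \frac{1}{Y}\right) = Y + 7 \left(1 + \frac{1}{Y}\right) = Y + \left(7 + \frac{7}{Y}\right) = 7 + Y + \frac{7}{Y}$)
$B{\left(T \right)} - 29 \left(-36\right) \left(-24\right) = \left(7 - 258 + \frac{7}{-258}\right) - 29 \left(-36\right) \left(-24\right) = \left(7 - 258 + 7 \left(- \frac{1}{258}\right)\right) - \left(-1044\right) \left(-24\right) = \left(7 - 258 - \frac{7}{258}\right) - 25056 = - \frac{64765}{258} - 25056 = - \frac{6529213}{258}$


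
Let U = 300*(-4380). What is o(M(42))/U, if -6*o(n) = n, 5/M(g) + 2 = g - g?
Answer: -1/3153600 ≈ -3.1710e-7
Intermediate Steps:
M(g) = -5/2 (M(g) = 5/(-2 + (g - g)) = 5/(-2 + 0) = 5/(-2) = 5*(-½) = -5/2)
o(n) = -n/6
U = -1314000
o(M(42))/U = -⅙*(-5/2)/(-1314000) = (5/12)*(-1/1314000) = -1/3153600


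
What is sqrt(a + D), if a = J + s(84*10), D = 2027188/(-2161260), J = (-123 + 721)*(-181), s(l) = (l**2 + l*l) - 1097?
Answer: sqrt(42229620424503730)/180105 ≈ 1141.0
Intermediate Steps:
s(l) = -1097 + 2*l**2 (s(l) = (l**2 + l**2) - 1097 = 2*l**2 - 1097 = -1097 + 2*l**2)
J = -108238 (J = 598*(-181) = -108238)
D = -506797/540315 (D = 2027188*(-1/2161260) = -506797/540315 ≈ -0.93797)
a = 1301865 (a = -108238 + (-1097 + 2*(84*10)**2) = -108238 + (-1097 + 2*840**2) = -108238 + (-1097 + 2*705600) = -108238 + (-1097 + 1411200) = -108238 + 1410103 = 1301865)
sqrt(a + D) = sqrt(1301865 - 506797/540315) = sqrt(703416680678/540315) = sqrt(42229620424503730)/180105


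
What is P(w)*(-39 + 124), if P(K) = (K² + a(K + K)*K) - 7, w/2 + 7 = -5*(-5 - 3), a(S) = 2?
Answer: 380885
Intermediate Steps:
w = 66 (w = -14 + 2*(-5*(-5 - 3)) = -14 + 2*(-5*(-8)) = -14 + 2*40 = -14 + 80 = 66)
P(K) = -7 + K² + 2*K (P(K) = (K² + 2*K) - 7 = -7 + K² + 2*K)
P(w)*(-39 + 124) = (-7 + 66² + 2*66)*(-39 + 124) = (-7 + 4356 + 132)*85 = 4481*85 = 380885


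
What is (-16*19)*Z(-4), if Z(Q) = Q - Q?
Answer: 0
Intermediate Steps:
Z(Q) = 0
(-16*19)*Z(-4) = -16*19*0 = -304*0 = 0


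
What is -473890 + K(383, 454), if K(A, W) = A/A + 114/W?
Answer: -107572746/227 ≈ -4.7389e+5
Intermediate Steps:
K(A, W) = 1 + 114/W
-473890 + K(383, 454) = -473890 + (114 + 454)/454 = -473890 + (1/454)*568 = -473890 + 284/227 = -107572746/227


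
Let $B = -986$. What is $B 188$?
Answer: $-185368$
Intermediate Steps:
$B 188 = \left(-986\right) 188 = -185368$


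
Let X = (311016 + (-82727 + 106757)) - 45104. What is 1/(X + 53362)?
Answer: 1/343304 ≈ 2.9129e-6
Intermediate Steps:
X = 289942 (X = (311016 + 24030) - 45104 = 335046 - 45104 = 289942)
1/(X + 53362) = 1/(289942 + 53362) = 1/343304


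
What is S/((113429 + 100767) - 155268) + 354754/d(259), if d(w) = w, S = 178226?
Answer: 10475552123/7631176 ≈ 1372.7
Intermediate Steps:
S/((113429 + 100767) - 155268) + 354754/d(259) = 178226/((113429 + 100767) - 155268) + 354754/259 = 178226/(214196 - 155268) + 354754*(1/259) = 178226/58928 + 354754/259 = 178226*(1/58928) + 354754/259 = 89113/29464 + 354754/259 = 10475552123/7631176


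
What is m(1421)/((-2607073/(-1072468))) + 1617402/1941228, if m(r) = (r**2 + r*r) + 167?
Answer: 1401347900399147207/843487184274 ≈ 1.6614e+6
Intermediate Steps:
m(r) = 167 + 2*r**2 (m(r) = (r**2 + r**2) + 167 = 2*r**2 + 167 = 167 + 2*r**2)
m(1421)/((-2607073/(-1072468))) + 1617402/1941228 = (167 + 2*1421**2)/((-2607073/(-1072468))) + 1617402/1941228 = (167 + 2*2019241)/((-2607073*(-1/1072468))) + 1617402*(1/1941228) = (167 + 4038482)/(2607073/1072468) + 269567/323538 = 4038649*(1072468/2607073) + 269567/323538 = 4331321815732/2607073 + 269567/323538 = 1401347900399147207/843487184274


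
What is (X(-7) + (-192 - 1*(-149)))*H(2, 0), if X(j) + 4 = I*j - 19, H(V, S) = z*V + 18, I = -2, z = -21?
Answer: 1248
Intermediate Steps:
H(V, S) = 18 - 21*V (H(V, S) = -21*V + 18 = 18 - 21*V)
X(j) = -23 - 2*j (X(j) = -4 + (-2*j - 19) = -4 + (-19 - 2*j) = -23 - 2*j)
(X(-7) + (-192 - 1*(-149)))*H(2, 0) = ((-23 - 2*(-7)) + (-192 - 1*(-149)))*(18 - 21*2) = ((-23 + 14) + (-192 + 149))*(18 - 42) = (-9 - 43)*(-24) = -52*(-24) = 1248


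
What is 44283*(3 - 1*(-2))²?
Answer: 1107075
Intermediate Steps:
44283*(3 - 1*(-2))² = 44283*(3 + 2)² = 44283*5² = 44283*25 = 1107075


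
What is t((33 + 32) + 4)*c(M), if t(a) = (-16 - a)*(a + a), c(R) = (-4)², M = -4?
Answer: -187680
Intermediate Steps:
c(R) = 16
t(a) = 2*a*(-16 - a) (t(a) = (-16 - a)*(2*a) = 2*a*(-16 - a))
t((33 + 32) + 4)*c(M) = -2*((33 + 32) + 4)*(16 + ((33 + 32) + 4))*16 = -2*(65 + 4)*(16 + (65 + 4))*16 = -2*69*(16 + 69)*16 = -2*69*85*16 = -11730*16 = -187680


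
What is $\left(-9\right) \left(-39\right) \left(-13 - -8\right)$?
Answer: $-1755$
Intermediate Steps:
$\left(-9\right) \left(-39\right) \left(-13 - -8\right) = 351 \left(-13 + 8\right) = 351 \left(-5\right) = -1755$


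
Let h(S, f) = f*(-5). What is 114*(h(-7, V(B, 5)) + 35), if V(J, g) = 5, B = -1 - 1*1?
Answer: 1140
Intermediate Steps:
B = -2 (B = -1 - 1 = -2)
h(S, f) = -5*f
114*(h(-7, V(B, 5)) + 35) = 114*(-5*5 + 35) = 114*(-25 + 35) = 114*10 = 1140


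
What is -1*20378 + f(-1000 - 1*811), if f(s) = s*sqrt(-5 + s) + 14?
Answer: -20364 - 3622*I*sqrt(454) ≈ -20364.0 - 77175.0*I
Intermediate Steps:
f(s) = 14 + s*sqrt(-5 + s)
-1*20378 + f(-1000 - 1*811) = -1*20378 + (14 + (-1000 - 1*811)*sqrt(-5 + (-1000 - 1*811))) = -20378 + (14 + (-1000 - 811)*sqrt(-5 + (-1000 - 811))) = -20378 + (14 - 1811*sqrt(-5 - 1811)) = -20378 + (14 - 3622*I*sqrt(454)) = -20364 - 3622*I*sqrt(454)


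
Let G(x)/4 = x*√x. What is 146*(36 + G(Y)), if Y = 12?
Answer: 5256 + 14016*√3 ≈ 29532.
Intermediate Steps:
G(x) = 4*x^(3/2) (G(x) = 4*(x*√x) = 4*x^(3/2))
146*(36 + G(Y)) = 146*(36 + 4*12^(3/2)) = 146*(36 + 4*(24*√3)) = 146*(36 + 96*√3) = 5256 + 14016*√3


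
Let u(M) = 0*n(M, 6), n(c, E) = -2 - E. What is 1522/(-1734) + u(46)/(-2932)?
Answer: -761/867 ≈ -0.87774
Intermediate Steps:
u(M) = 0 (u(M) = 0*(-2 - 1*6) = 0*(-2 - 6) = 0*(-8) = 0)
1522/(-1734) + u(46)/(-2932) = 1522/(-1734) + 0/(-2932) = 1522*(-1/1734) + 0*(-1/2932) = -761/867 + 0 = -761/867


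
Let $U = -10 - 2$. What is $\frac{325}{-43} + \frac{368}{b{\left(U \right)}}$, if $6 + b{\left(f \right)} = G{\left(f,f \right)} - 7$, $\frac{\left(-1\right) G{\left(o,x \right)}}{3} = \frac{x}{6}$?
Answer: $- \frac{18099}{301} \approx -60.13$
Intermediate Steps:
$G{\left(o,x \right)} = - \frac{x}{2}$ ($G{\left(o,x \right)} = - 3 \frac{x}{6} = - \frac{x}{2}$)
$U = -12$
$b{\left(f \right)} = -13 - \frac{f}{2}$ ($b{\left(f \right)} = -6 - \left(7 + \frac{f}{2}\right) = -13 - \frac{f}{2}$)
$\frac{325}{-43} + \frac{368}{b{\left(U \right)}} = \frac{325}{-43} + \frac{368}{-13 - -6} = 325 \left(- \frac{1}{43}\right) + \frac{368}{-13 + 6} = - \frac{325}{43} + \frac{368}{-7} = - \frac{325}{43} + 368 \left(- \frac{1}{7}\right) = - \frac{325}{43} - \frac{368}{7} = - \frac{18099}{301}$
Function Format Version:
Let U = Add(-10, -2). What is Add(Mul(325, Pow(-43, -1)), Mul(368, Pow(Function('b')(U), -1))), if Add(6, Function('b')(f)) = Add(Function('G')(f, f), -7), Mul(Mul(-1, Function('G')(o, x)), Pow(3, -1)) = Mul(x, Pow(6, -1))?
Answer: Rational(-18099, 301) ≈ -60.130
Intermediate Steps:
Function('G')(o, x) = Mul(Rational(-1, 2), x) (Function('G')(o, x) = Mul(-3, Mul(x, Pow(6, -1))) = Mul(-3, Mul(x, Rational(1, 6))) = Mul(-3, Mul(Rational(1, 6), x)) = Mul(Rational(-1, 2), x))
U = -12
Function('b')(f) = Add(-13, Mul(Rational(-1, 2), f)) (Function('b')(f) = Add(-6, Add(Mul(Rational(-1, 2), f), -7)) = Add(-6, Add(-7, Mul(Rational(-1, 2), f))) = Add(-13, Mul(Rational(-1, 2), f)))
Add(Mul(325, Pow(-43, -1)), Mul(368, Pow(Function('b')(U), -1))) = Add(Mul(325, Pow(-43, -1)), Mul(368, Pow(Add(-13, Mul(Rational(-1, 2), -12)), -1))) = Add(Mul(325, Rational(-1, 43)), Mul(368, Pow(Add(-13, 6), -1))) = Add(Rational(-325, 43), Mul(368, Pow(-7, -1))) = Add(Rational(-325, 43), Mul(368, Rational(-1, 7))) = Add(Rational(-325, 43), Rational(-368, 7)) = Rational(-18099, 301)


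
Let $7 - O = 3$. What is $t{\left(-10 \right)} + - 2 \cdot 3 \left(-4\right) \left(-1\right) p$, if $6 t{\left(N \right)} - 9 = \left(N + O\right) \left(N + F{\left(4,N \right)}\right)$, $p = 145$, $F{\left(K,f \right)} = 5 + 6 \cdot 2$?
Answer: $- \frac{6971}{2} \approx -3485.5$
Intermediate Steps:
$F{\left(K,f \right)} = 17$ ($F{\left(K,f \right)} = 5 + 12 = 17$)
$O = 4$ ($O = 7 - 3 = 4$)
$t{\left(N \right)} = \frac{3}{2} + \frac{\left(4 + N\right) \left(17 + N\right)}{6}$ ($t{\left(N \right)} = \frac{3}{2} + \frac{\left(N + 4\right) \left(N + 17\right)}{6} = \frac{3}{2} + \frac{\left(4 + N\right) \left(17 + N\right)}{6}$)
$t{\left(-10 \right)} + - 2 \cdot 3 \left(-4\right) \left(-1\right) p = \left(\frac{77}{6} + \frac{\left(-10\right)^{2}}{6} + \frac{7}{2} \left(-10\right)\right) + - 2 \cdot 3 \left(-4\right) \left(-1\right) 145 = \left(\frac{77}{6} + \frac{1}{6} \cdot 100 - 35\right) + \left(-2\right) \left(-12\right) \left(-1\right) 145 = \left(\frac{77}{6} + \frac{50}{3} - 35\right) + 24 \left(-1\right) 145 = - \frac{11}{2} - 3480 = - \frac{6971}{2}$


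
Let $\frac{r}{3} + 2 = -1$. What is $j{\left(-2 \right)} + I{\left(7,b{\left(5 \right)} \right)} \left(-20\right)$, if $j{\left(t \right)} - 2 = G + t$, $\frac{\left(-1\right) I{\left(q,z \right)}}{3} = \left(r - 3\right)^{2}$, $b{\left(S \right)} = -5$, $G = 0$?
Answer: $8640$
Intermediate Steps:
$r = -9$ ($r = -6 + 3 \left(-1\right) = -6 - 3 = -9$)
$I{\left(q,z \right)} = -432$ ($I{\left(q,z \right)} = - 3 \left(-9 - 3\right)^{2} = - 3 \left(-12\right)^{2} = \left(-3\right) 144 = -432$)
$j{\left(t \right)} = 2 + t$ ($j{\left(t \right)} = 2 + \left(0 + t\right) = 2 + t$)
$j{\left(-2 \right)} + I{\left(7,b{\left(5 \right)} \right)} \left(-20\right) = \left(2 - 2\right) - -8640 = 0 + 8640 = 8640$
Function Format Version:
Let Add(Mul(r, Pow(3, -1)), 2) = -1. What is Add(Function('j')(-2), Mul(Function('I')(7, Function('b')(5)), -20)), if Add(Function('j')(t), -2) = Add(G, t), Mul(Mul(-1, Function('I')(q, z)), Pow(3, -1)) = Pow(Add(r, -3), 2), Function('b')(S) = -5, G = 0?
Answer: 8640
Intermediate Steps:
r = -9 (r = Add(-6, Mul(3, -1)) = Add(-6, -3) = -9)
Function('I')(q, z) = -432 (Function('I')(q, z) = Mul(-3, Pow(Add(-9, -3), 2)) = Mul(-3, Pow(-12, 2)) = Mul(-3, 144) = -432)
Function('j')(t) = Add(2, t) (Function('j')(t) = Add(2, Add(0, t)) = Add(2, t))
Add(Function('j')(-2), Mul(Function('I')(7, Function('b')(5)), -20)) = Add(Add(2, -2), Mul(-432, -20)) = Add(0, 8640) = 8640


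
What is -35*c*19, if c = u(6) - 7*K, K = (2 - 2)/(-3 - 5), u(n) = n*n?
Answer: -23940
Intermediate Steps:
u(n) = n**2
K = 0 (K = 0/(-8) = 0*(-1/8) = 0)
c = 36 (c = 6**2 - 7*0 = 36 + 0 = 36)
-35*c*19 = -35*36*19 = -1260*19 = -23940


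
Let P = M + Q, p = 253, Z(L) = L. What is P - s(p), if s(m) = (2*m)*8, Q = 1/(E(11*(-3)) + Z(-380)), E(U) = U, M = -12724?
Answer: -6926837/413 ≈ -16772.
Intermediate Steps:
Q = -1/413 (Q = 1/(11*(-3) - 380) = 1/(-33 - 380) = 1/(-413) = -1/413 ≈ -0.0024213)
P = -5255013/413 (P = -12724 - 1/413 = -5255013/413 ≈ -12724.)
s(m) = 16*m
P - s(p) = -5255013/413 - 16*253 = -5255013/413 - 1*4048 = -5255013/413 - 4048 = -6926837/413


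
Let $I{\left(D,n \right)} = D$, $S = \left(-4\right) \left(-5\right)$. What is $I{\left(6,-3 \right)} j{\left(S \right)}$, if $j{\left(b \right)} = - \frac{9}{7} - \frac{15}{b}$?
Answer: $- \frac{171}{14} \approx -12.214$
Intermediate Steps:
$S = 20$
$j{\left(b \right)} = - \frac{9}{7} - \frac{15}{b}$ ($j{\left(b \right)} = \left(-9\right) \frac{1}{7} - \frac{15}{b} = - \frac{9}{7} - \frac{15}{b}$)
$I{\left(6,-3 \right)} j{\left(S \right)} = 6 \left(- \frac{9}{7} - \frac{15}{20}\right) = 6 \left(- \frac{9}{7} - \frac{3}{4}\right) = 6 \left(- \frac{57}{28}\right) = - \frac{171}{14}$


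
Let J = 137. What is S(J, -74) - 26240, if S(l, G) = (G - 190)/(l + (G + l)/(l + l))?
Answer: -986722576/37601 ≈ -26242.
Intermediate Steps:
S(l, G) = (-190 + G)/(l + (G + l)/(2*l)) (S(l, G) = (-190 + G)/(l + (G + l)/((2*l))) = (-190 + G)/(l + (G + l)*(1/(2*l))) = (-190 + G)/(l + (G + l)/(2*l)))
S(J, -74) - 26240 = 2*137*(-190 - 74)/(-74 + 137 + 2*137²) - 26240 = 2*137*(-264)/(-74 + 137 + 2*18769) - 26240 = 2*137*(-264)/(-74 + 137 + 37538) - 26240 = 2*137*(-264)/37601 - 26240 = 2*137*(1/37601)*(-264) - 26240 = -72336/37601 - 26240 = -986722576/37601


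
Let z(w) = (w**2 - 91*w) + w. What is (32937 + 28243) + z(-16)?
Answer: 62876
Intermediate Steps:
z(w) = w**2 - 90*w
(32937 + 28243) + z(-16) = (32937 + 28243) - 16*(-90 - 16) = 61180 - 16*(-106) = 61180 + 1696 = 62876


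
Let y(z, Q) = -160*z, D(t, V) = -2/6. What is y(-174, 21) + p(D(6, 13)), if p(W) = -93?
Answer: 27747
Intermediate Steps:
D(t, V) = -1/3 (D(t, V) = -2*1/6 = -1/3)
y(-174, 21) + p(D(6, 13)) = -160*(-174) - 93 = 27840 - 93 = 27747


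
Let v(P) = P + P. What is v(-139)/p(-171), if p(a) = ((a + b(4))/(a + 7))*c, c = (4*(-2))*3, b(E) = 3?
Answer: 5699/504 ≈ 11.308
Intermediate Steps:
c = -24 (c = -8*3 = -24)
v(P) = 2*P
p(a) = -24*(3 + a)/(7 + a) (p(a) = ((a + 3)/(a + 7))*(-24) = ((3 + a)/(7 + a))*(-24) = -24*(3 + a)/(7 + a))
v(-139)/p(-171) = (2*(-139))/((24*(-3 - 1*(-171))/(7 - 171))) = -278*(-41/(6*(-3 + 171))) = -278/(24*(-1/164)*168) = -278/(-1008/41) = -278*(-41/1008) = 5699/504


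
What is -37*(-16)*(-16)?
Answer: -9472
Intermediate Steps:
-37*(-16)*(-16) = 592*(-16) = -9472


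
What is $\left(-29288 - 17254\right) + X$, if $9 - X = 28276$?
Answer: $-74809$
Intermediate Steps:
$X = -28267$ ($X = 9 - 28276 = -28267$)
$\left(-29288 - 17254\right) + X = \left(-29288 - 17254\right) - 28267 = -46542 - 28267 = -74809$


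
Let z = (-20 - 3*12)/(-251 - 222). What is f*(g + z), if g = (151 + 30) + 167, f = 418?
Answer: 6257080/43 ≈ 1.4551e+5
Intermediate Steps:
g = 348 (g = 181 + 167 = 348)
z = 56/473 (z = (-20 - 36)/(-473) = -56*(-1/473) = 56/473 ≈ 0.11839)
f*(g + z) = 418*(348 + 56/473) = 418*(164660/473) = 6257080/43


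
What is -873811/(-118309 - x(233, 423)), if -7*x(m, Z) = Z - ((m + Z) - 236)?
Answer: 6116677/828160 ≈ 7.3859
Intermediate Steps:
x(m, Z) = -236/7 + m/7 (x(m, Z) = -(Z - ((m + Z) - 236))/7 = -(Z - ((Z + m) - 236))/7 = -(Z - (-236 + Z + m))/7 = -(Z + (236 - Z - m))/7 = -(236 - m)/7 = -236/7 + m/7)
-873811/(-118309 - x(233, 423)) = -873811/(-118309 - (-236/7 + (⅐)*233)) = -873811/(-118309 - (-236/7 + 233/7)) = -873811/(-118309 - 1*(-3/7)) = -873811/(-118309 + 3/7) = -873811/(-828160/7) = -873811*(-7/828160) = 6116677/828160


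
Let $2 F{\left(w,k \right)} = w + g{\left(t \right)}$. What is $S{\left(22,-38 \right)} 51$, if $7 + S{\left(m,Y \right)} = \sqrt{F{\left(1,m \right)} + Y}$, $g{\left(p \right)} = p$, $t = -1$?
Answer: $-357 + 51 i \sqrt{38} \approx -357.0 + 314.39 i$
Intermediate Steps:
$F{\left(w,k \right)} = - \frac{1}{2} + \frac{w}{2}$ ($F{\left(w,k \right)} = \frac{w - 1}{2} = \frac{-1 + w}{2} = - \frac{1}{2} + \frac{w}{2}$)
$S{\left(m,Y \right)} = -7 + \sqrt{Y}$ ($S{\left(m,Y \right)} = -7 + \sqrt{\left(- \frac{1}{2} + \frac{1}{2} \cdot 1\right) + Y} = -7 + \sqrt{\left(- \frac{1}{2} + \frac{1}{2}\right) + Y} = -7 + \sqrt{0 + Y} = -7 + \sqrt{Y}$)
$S{\left(22,-38 \right)} 51 = \left(-7 + \sqrt{-38}\right) 51 = \left(-7 + i \sqrt{38}\right) 51 = -357 + 51 i \sqrt{38}$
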